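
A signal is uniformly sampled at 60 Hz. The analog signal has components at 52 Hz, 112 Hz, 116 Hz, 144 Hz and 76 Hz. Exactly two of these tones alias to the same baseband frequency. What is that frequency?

8 Hz

fs/2 = 30 Hz.
52 Hz > fs/2 = 30 Hz, folds to fs − 52 Hz = 8 Hz.
112 Hz mod fs = 52 Hz.
52 Hz > fs/2 = 30 Hz, folds to fs − 52 Hz = 8 Hz.
116 Hz mod fs = 56 Hz.
56 Hz > fs/2 = 30 Hz, folds to fs − 56 Hz = 4 Hz.
144 Hz mod fs = 24 Hz.
24 Hz ≤ fs/2 = 30 Hz, appears at 24 Hz.
76 Hz mod fs = 16 Hz.
16 Hz ≤ fs/2 = 30 Hz, appears at 16 Hz.
52 Hz and 112 Hz both map to 8 Hz.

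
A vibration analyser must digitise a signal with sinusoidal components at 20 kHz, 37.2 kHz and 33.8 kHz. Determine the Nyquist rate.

Highest-frequency component: 37.2 kHz.
Nyquist rate = 2 × 37.2 kHz = 74.4 kHz.

74.4 kHz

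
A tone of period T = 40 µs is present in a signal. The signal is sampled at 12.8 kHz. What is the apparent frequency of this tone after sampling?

0.6 kHz

T = 40 µs → f = 1/T = 25 kHz.
25 kHz mod fs = 12.2 kHz.
12.2 kHz > fs/2 = 6.4 kHz, folds to fs − 12.2 kHz = 0.6 kHz.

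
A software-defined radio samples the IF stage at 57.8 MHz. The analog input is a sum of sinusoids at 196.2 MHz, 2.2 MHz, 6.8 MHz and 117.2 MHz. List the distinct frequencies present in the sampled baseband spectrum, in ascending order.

1.6 MHz, 2.2 MHz, 6.8 MHz, 22.8 MHz

fs/2 = 28.9 MHz.
196.2 MHz mod fs = 22.8 MHz.
22.8 MHz ≤ fs/2 = 28.9 MHz, appears at 22.8 MHz.
2.2 MHz ≤ fs/2 = 28.9 MHz, passes unchanged.
6.8 MHz ≤ fs/2 = 28.9 MHz, passes unchanged.
117.2 MHz mod fs = 1.6 MHz.
1.6 MHz ≤ fs/2 = 28.9 MHz, appears at 1.6 MHz.
Distinct values: {1.6 MHz, 2.2 MHz, 6.8 MHz, 22.8 MHz}.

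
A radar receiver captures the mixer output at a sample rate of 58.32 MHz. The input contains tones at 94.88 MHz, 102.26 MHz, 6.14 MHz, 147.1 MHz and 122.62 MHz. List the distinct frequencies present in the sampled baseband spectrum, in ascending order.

fs/2 = 29.16 MHz.
94.88 MHz mod fs = 36.56 MHz.
36.56 MHz > fs/2 = 29.16 MHz, folds to fs − 36.56 MHz = 21.76 MHz.
102.26 MHz mod fs = 43.94 MHz.
43.94 MHz > fs/2 = 29.16 MHz, folds to fs − 43.94 MHz = 14.38 MHz.
6.14 MHz ≤ fs/2 = 29.16 MHz, passes unchanged.
147.1 MHz mod fs = 30.46 MHz.
30.46 MHz > fs/2 = 29.16 MHz, folds to fs − 30.46 MHz = 27.86 MHz.
122.62 MHz mod fs = 5.98 MHz.
5.98 MHz ≤ fs/2 = 29.16 MHz, appears at 5.98 MHz.
Distinct values: {5.98 MHz, 6.14 MHz, 14.38 MHz, 21.76 MHz, 27.86 MHz}.

5.98 MHz, 6.14 MHz, 14.38 MHz, 21.76 MHz, 27.86 MHz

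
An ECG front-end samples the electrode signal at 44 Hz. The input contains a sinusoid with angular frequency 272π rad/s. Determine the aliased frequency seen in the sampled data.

4 Hz

ω = 272π rad/s → f = ω/(2π) = 136 Hz.
136 Hz mod fs = 4 Hz.
4 Hz ≤ fs/2 = 22 Hz, appears at 4 Hz.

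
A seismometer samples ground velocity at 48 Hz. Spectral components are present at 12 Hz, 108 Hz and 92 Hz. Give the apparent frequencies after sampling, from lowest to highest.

4 Hz, 12 Hz

fs/2 = 24 Hz.
12 Hz ≤ fs/2 = 24 Hz, passes unchanged.
108 Hz mod fs = 12 Hz.
12 Hz ≤ fs/2 = 24 Hz, appears at 12 Hz.
92 Hz mod fs = 44 Hz.
44 Hz > fs/2 = 24 Hz, folds to fs − 44 Hz = 4 Hz.
Distinct values: {4 Hz, 12 Hz}.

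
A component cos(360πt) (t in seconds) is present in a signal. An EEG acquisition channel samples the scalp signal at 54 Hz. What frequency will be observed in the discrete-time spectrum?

ω = 360π rad/s → f = ω/(2π) = 180 Hz.
180 Hz mod fs = 18 Hz.
18 Hz ≤ fs/2 = 27 Hz, appears at 18 Hz.

18 Hz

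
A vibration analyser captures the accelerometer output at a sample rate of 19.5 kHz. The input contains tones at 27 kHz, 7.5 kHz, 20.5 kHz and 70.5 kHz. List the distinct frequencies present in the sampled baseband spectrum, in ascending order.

1 kHz, 7.5 kHz

fs/2 = 9.75 kHz.
27 kHz mod fs = 7.5 kHz.
7.5 kHz ≤ fs/2 = 9.75 kHz, appears at 7.5 kHz.
7.5 kHz ≤ fs/2 = 9.75 kHz, passes unchanged.
20.5 kHz mod fs = 1 kHz.
1 kHz ≤ fs/2 = 9.75 kHz, appears at 1 kHz.
70.5 kHz mod fs = 12 kHz.
12 kHz > fs/2 = 9.75 kHz, folds to fs − 12 kHz = 7.5 kHz.
Distinct values: {1 kHz, 7.5 kHz}.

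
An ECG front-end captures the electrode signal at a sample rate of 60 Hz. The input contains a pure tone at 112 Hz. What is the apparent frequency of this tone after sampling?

112 Hz mod fs = 52 Hz.
52 Hz > fs/2 = 30 Hz, folds to fs − 52 Hz = 8 Hz.

8 Hz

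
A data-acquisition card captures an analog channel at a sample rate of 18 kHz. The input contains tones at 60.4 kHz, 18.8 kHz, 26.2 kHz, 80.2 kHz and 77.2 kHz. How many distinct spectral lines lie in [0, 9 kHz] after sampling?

4

fs/2 = 9 kHz.
60.4 kHz mod fs = 6.4 kHz.
6.4 kHz ≤ fs/2 = 9 kHz, appears at 6.4 kHz.
18.8 kHz mod fs = 0.8 kHz.
0.8 kHz ≤ fs/2 = 9 kHz, appears at 0.8 kHz.
26.2 kHz mod fs = 8.2 kHz.
8.2 kHz ≤ fs/2 = 9 kHz, appears at 8.2 kHz.
80.2 kHz mod fs = 8.2 kHz.
8.2 kHz ≤ fs/2 = 9 kHz, appears at 8.2 kHz.
77.2 kHz mod fs = 5.2 kHz.
5.2 kHz ≤ fs/2 = 9 kHz, appears at 5.2 kHz.
Distinct values: {0.8 kHz, 5.2 kHz, 6.4 kHz, 8.2 kHz} → 4.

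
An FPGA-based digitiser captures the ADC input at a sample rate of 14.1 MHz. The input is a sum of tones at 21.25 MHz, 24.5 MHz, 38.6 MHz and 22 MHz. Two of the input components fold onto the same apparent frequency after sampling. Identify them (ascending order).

fs/2 = 7.05 MHz.
21.25 MHz mod fs = 7.15 MHz.
7.15 MHz > fs/2 = 7.05 MHz, folds to fs − 7.15 MHz = 6.95 MHz.
24.5 MHz mod fs = 10.4 MHz.
10.4 MHz > fs/2 = 7.05 MHz, folds to fs − 10.4 MHz = 3.7 MHz.
38.6 MHz mod fs = 10.4 MHz.
10.4 MHz > fs/2 = 7.05 MHz, folds to fs − 10.4 MHz = 3.7 MHz.
22 MHz mod fs = 7.9 MHz.
7.9 MHz > fs/2 = 7.05 MHz, folds to fs − 7.9 MHz = 6.2 MHz.
24.5 MHz and 38.6 MHz both map to 3.7 MHz.

24.5 MHz, 38.6 MHz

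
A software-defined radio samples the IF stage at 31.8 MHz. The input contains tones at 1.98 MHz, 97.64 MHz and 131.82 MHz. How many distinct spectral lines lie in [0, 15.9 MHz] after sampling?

fs/2 = 15.9 MHz.
1.98 MHz ≤ fs/2 = 15.9 MHz, passes unchanged.
97.64 MHz mod fs = 2.24 MHz.
2.24 MHz ≤ fs/2 = 15.9 MHz, appears at 2.24 MHz.
131.82 MHz mod fs = 4.62 MHz.
4.62 MHz ≤ fs/2 = 15.9 MHz, appears at 4.62 MHz.
Distinct values: {1.98 MHz, 2.24 MHz, 4.62 MHz} → 3.

3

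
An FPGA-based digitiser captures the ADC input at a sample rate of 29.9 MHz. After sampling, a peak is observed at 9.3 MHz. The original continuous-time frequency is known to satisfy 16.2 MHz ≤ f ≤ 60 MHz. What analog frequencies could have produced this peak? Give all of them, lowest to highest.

20.6 MHz, 39.2 MHz, 50.5 MHz

Frequencies that alias to 9.3 MHz are k·fs ± 9.3 MHz for integer k ≥ 0.
k=0: 9.3 MHz.
k=1: 20.6 MHz, 39.2 MHz.
k=2: 50.5 MHz, 69.1 MHz.
k=3: 80.4 MHz, 99 MHz.
Within [16.2 MHz, 60 MHz]: 20.6 MHz, 39.2 MHz, 50.5 MHz.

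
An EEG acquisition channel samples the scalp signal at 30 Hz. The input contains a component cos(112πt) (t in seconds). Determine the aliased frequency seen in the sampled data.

4 Hz

ω = 112π rad/s → f = ω/(2π) = 56 Hz.
56 Hz mod fs = 26 Hz.
26 Hz > fs/2 = 15 Hz, folds to fs − 26 Hz = 4 Hz.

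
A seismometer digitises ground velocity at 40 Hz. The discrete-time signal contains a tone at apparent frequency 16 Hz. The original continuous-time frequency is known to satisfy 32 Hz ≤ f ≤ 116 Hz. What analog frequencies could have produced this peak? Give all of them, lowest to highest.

56 Hz, 64 Hz, 96 Hz, 104 Hz

Frequencies that alias to 16 Hz are k·fs ± 16 Hz for integer k ≥ 0.
k=0: 16 Hz.
k=1: 24 Hz, 56 Hz.
k=2: 64 Hz, 96 Hz.
k=3: 104 Hz, 136 Hz.
k=4: 144 Hz, 176 Hz.
Within [32 Hz, 116 Hz]: 56 Hz, 64 Hz, 96 Hz, 104 Hz.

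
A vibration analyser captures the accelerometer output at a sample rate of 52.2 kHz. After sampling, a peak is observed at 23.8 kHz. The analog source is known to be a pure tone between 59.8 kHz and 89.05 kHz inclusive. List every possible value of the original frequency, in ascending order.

76 kHz, 80.6 kHz

Frequencies that alias to 23.8 kHz are k·fs ± 23.8 kHz for integer k ≥ 0.
k=0: 23.8 kHz.
k=1: 28.4 kHz, 76 kHz.
k=2: 80.6 kHz, 128.2 kHz.
k=3: 132.8 kHz, 180.4 kHz.
Within [59.8 kHz, 89.05 kHz]: 76 kHz, 80.6 kHz.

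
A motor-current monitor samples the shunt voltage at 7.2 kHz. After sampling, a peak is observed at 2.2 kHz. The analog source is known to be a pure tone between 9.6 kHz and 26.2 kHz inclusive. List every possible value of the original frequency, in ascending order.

Frequencies that alias to 2.2 kHz are k·fs ± 2.2 kHz for integer k ≥ 0.
k=0: 2.2 kHz.
k=1: 5 kHz, 9.4 kHz.
k=2: 12.2 kHz, 16.6 kHz.
k=3: 19.4 kHz, 23.8 kHz.
k=4: 26.6 kHz, 31 kHz.
Within [9.6 kHz, 26.2 kHz]: 12.2 kHz, 16.6 kHz, 19.4 kHz, 23.8 kHz.

12.2 kHz, 16.6 kHz, 19.4 kHz, 23.8 kHz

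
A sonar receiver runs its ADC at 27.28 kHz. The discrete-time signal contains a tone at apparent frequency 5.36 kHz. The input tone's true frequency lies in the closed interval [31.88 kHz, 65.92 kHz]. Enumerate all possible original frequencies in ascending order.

Frequencies that alias to 5.36 kHz are k·fs ± 5.36 kHz for integer k ≥ 0.
k=0: 5.36 kHz.
k=1: 21.92 kHz, 32.64 kHz.
k=2: 49.2 kHz, 59.92 kHz.
k=3: 76.48 kHz, 87.2 kHz.
Within [31.88 kHz, 65.92 kHz]: 32.64 kHz, 49.2 kHz, 59.92 kHz.

32.64 kHz, 49.2 kHz, 59.92 kHz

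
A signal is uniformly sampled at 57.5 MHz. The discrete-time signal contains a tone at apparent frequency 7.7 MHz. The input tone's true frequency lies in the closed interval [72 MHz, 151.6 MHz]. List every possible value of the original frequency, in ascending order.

Frequencies that alias to 7.7 MHz are k·fs ± 7.7 MHz for integer k ≥ 0.
k=0: 7.7 MHz.
k=1: 49.8 MHz, 65.2 MHz.
k=2: 107.3 MHz, 122.7 MHz.
k=3: 164.8 MHz, 180.2 MHz.
Within [72 MHz, 151.6 MHz]: 107.3 MHz, 122.7 MHz.

107.3 MHz, 122.7 MHz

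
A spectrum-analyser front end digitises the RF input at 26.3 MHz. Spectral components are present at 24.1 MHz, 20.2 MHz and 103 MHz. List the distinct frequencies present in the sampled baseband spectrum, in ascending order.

fs/2 = 13.15 MHz.
24.1 MHz > fs/2 = 13.15 MHz, folds to fs − 24.1 MHz = 2.2 MHz.
20.2 MHz > fs/2 = 13.15 MHz, folds to fs − 20.2 MHz = 6.1 MHz.
103 MHz mod fs = 24.1 MHz.
24.1 MHz > fs/2 = 13.15 MHz, folds to fs − 24.1 MHz = 2.2 MHz.
Distinct values: {2.2 MHz, 6.1 MHz}.

2.2 MHz, 6.1 MHz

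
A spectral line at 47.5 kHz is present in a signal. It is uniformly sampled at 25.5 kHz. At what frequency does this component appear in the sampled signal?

47.5 kHz mod fs = 22 kHz.
22 kHz > fs/2 = 12.75 kHz, folds to fs − 22 kHz = 3.5 kHz.

3.5 kHz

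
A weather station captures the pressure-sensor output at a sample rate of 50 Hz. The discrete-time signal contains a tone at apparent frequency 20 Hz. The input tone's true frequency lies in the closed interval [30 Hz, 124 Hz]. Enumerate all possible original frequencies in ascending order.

30 Hz, 70 Hz, 80 Hz, 120 Hz

Frequencies that alias to 20 Hz are k·fs ± 20 Hz for integer k ≥ 0.
k=0: 20 Hz.
k=1: 30 Hz, 70 Hz.
k=2: 80 Hz, 120 Hz.
k=3: 130 Hz, 170 Hz.
Within [30 Hz, 124 Hz]: 30 Hz, 70 Hz, 80 Hz, 120 Hz.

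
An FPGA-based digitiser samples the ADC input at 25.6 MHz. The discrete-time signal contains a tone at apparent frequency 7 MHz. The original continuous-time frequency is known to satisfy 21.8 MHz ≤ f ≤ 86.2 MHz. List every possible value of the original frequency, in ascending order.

Frequencies that alias to 7 MHz are k·fs ± 7 MHz for integer k ≥ 0.
k=0: 7 MHz.
k=1: 18.6 MHz, 32.6 MHz.
k=2: 44.2 MHz, 58.2 MHz.
k=3: 69.8 MHz, 83.8 MHz.
k=4: 95.4 MHz, 109.4 MHz.
Within [21.8 MHz, 86.2 MHz]: 32.6 MHz, 44.2 MHz, 58.2 MHz, 69.8 MHz, 83.8 MHz.

32.6 MHz, 44.2 MHz, 58.2 MHz, 69.8 MHz, 83.8 MHz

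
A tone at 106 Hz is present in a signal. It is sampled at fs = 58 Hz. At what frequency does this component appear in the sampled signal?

106 Hz mod fs = 48 Hz.
48 Hz > fs/2 = 29 Hz, folds to fs − 48 Hz = 10 Hz.

10 Hz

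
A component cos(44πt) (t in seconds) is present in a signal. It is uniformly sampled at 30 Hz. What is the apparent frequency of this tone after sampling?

8 Hz

ω = 44π rad/s → f = ω/(2π) = 22 Hz.
22 Hz > fs/2 = 15 Hz, folds to fs − 22 Hz = 8 Hz.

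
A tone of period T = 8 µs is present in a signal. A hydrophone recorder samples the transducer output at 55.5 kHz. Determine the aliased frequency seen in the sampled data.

14 kHz

T = 8 µs → f = 1/T = 125 kHz.
125 kHz mod fs = 14 kHz.
14 kHz ≤ fs/2 = 27.75 kHz, appears at 14 kHz.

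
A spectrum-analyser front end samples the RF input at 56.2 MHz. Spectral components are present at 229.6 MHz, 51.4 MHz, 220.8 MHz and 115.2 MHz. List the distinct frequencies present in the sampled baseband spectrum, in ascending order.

2.8 MHz, 4 MHz, 4.8 MHz

fs/2 = 28.1 MHz.
229.6 MHz mod fs = 4.8 MHz.
4.8 MHz ≤ fs/2 = 28.1 MHz, appears at 4.8 MHz.
51.4 MHz > fs/2 = 28.1 MHz, folds to fs − 51.4 MHz = 4.8 MHz.
220.8 MHz mod fs = 52.2 MHz.
52.2 MHz > fs/2 = 28.1 MHz, folds to fs − 52.2 MHz = 4 MHz.
115.2 MHz mod fs = 2.8 MHz.
2.8 MHz ≤ fs/2 = 28.1 MHz, appears at 2.8 MHz.
Distinct values: {2.8 MHz, 4 MHz, 4.8 MHz}.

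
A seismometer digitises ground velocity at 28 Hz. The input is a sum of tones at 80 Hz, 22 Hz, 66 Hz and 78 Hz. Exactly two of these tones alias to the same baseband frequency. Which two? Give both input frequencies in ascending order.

fs/2 = 14 Hz.
80 Hz mod fs = 24 Hz.
24 Hz > fs/2 = 14 Hz, folds to fs − 24 Hz = 4 Hz.
22 Hz > fs/2 = 14 Hz, folds to fs − 22 Hz = 6 Hz.
66 Hz mod fs = 10 Hz.
10 Hz ≤ fs/2 = 14 Hz, appears at 10 Hz.
78 Hz mod fs = 22 Hz.
22 Hz > fs/2 = 14 Hz, folds to fs − 22 Hz = 6 Hz.
22 Hz and 78 Hz both map to 6 Hz.

22 Hz, 78 Hz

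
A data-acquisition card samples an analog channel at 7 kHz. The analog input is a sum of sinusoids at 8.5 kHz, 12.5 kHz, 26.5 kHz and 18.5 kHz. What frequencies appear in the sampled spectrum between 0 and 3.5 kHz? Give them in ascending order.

1.5 kHz, 2.5 kHz

fs/2 = 3.5 kHz.
8.5 kHz mod fs = 1.5 kHz.
1.5 kHz ≤ fs/2 = 3.5 kHz, appears at 1.5 kHz.
12.5 kHz mod fs = 5.5 kHz.
5.5 kHz > fs/2 = 3.5 kHz, folds to fs − 5.5 kHz = 1.5 kHz.
26.5 kHz mod fs = 5.5 kHz.
5.5 kHz > fs/2 = 3.5 kHz, folds to fs − 5.5 kHz = 1.5 kHz.
18.5 kHz mod fs = 4.5 kHz.
4.5 kHz > fs/2 = 3.5 kHz, folds to fs − 4.5 kHz = 2.5 kHz.
Distinct values: {1.5 kHz, 2.5 kHz}.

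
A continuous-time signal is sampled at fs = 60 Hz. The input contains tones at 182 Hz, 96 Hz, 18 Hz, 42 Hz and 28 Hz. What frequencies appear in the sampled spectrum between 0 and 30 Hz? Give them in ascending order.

2 Hz, 18 Hz, 24 Hz, 28 Hz

fs/2 = 30 Hz.
182 Hz mod fs = 2 Hz.
2 Hz ≤ fs/2 = 30 Hz, appears at 2 Hz.
96 Hz mod fs = 36 Hz.
36 Hz > fs/2 = 30 Hz, folds to fs − 36 Hz = 24 Hz.
18 Hz ≤ fs/2 = 30 Hz, passes unchanged.
42 Hz > fs/2 = 30 Hz, folds to fs − 42 Hz = 18 Hz.
28 Hz ≤ fs/2 = 30 Hz, passes unchanged.
Distinct values: {2 Hz, 18 Hz, 24 Hz, 28 Hz}.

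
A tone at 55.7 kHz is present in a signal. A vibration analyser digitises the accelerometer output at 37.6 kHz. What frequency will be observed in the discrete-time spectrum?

18.1 kHz

55.7 kHz mod fs = 18.1 kHz.
18.1 kHz ≤ fs/2 = 18.8 kHz, appears at 18.1 kHz.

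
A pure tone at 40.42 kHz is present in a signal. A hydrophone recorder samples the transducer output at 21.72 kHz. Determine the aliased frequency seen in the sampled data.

40.42 kHz mod fs = 18.7 kHz.
18.7 kHz > fs/2 = 10.86 kHz, folds to fs − 18.7 kHz = 3.02 kHz.

3.02 kHz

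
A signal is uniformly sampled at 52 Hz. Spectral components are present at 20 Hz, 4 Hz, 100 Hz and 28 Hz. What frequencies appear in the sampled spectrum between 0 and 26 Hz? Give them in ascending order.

4 Hz, 20 Hz, 24 Hz

fs/2 = 26 Hz.
20 Hz ≤ fs/2 = 26 Hz, passes unchanged.
4 Hz ≤ fs/2 = 26 Hz, passes unchanged.
100 Hz mod fs = 48 Hz.
48 Hz > fs/2 = 26 Hz, folds to fs − 48 Hz = 4 Hz.
28 Hz > fs/2 = 26 Hz, folds to fs − 28 Hz = 24 Hz.
Distinct values: {4 Hz, 20 Hz, 24 Hz}.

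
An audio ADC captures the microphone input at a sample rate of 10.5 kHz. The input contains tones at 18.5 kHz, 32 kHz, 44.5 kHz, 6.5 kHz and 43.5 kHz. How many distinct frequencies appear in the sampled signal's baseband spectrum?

4

fs/2 = 5.25 kHz.
18.5 kHz mod fs = 8 kHz.
8 kHz > fs/2 = 5.25 kHz, folds to fs − 8 kHz = 2.5 kHz.
32 kHz mod fs = 0.5 kHz.
0.5 kHz ≤ fs/2 = 5.25 kHz, appears at 0.5 kHz.
44.5 kHz mod fs = 2.5 kHz.
2.5 kHz ≤ fs/2 = 5.25 kHz, appears at 2.5 kHz.
6.5 kHz > fs/2 = 5.25 kHz, folds to fs − 6.5 kHz = 4 kHz.
43.5 kHz mod fs = 1.5 kHz.
1.5 kHz ≤ fs/2 = 5.25 kHz, appears at 1.5 kHz.
Distinct values: {0.5 kHz, 1.5 kHz, 2.5 kHz, 4 kHz} → 4.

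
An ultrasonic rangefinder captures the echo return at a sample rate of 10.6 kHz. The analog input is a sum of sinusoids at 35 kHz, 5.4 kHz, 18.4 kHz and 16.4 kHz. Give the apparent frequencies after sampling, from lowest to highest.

fs/2 = 5.3 kHz.
35 kHz mod fs = 3.2 kHz.
3.2 kHz ≤ fs/2 = 5.3 kHz, appears at 3.2 kHz.
5.4 kHz > fs/2 = 5.3 kHz, folds to fs − 5.4 kHz = 5.2 kHz.
18.4 kHz mod fs = 7.8 kHz.
7.8 kHz > fs/2 = 5.3 kHz, folds to fs − 7.8 kHz = 2.8 kHz.
16.4 kHz mod fs = 5.8 kHz.
5.8 kHz > fs/2 = 5.3 kHz, folds to fs − 5.8 kHz = 4.8 kHz.
Distinct values: {2.8 kHz, 3.2 kHz, 4.8 kHz, 5.2 kHz}.

2.8 kHz, 3.2 kHz, 4.8 kHz, 5.2 kHz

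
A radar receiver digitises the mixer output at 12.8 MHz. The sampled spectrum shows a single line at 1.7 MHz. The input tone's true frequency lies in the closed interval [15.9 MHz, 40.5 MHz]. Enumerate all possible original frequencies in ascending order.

23.9 MHz, 27.3 MHz, 36.7 MHz, 40.1 MHz

Frequencies that alias to 1.7 MHz are k·fs ± 1.7 MHz for integer k ≥ 0.
k=0: 1.7 MHz.
k=1: 11.1 MHz, 14.5 MHz.
k=2: 23.9 MHz, 27.3 MHz.
k=3: 36.7 MHz, 40.1 MHz.
k=4: 49.5 MHz, 52.9 MHz.
Within [15.9 MHz, 40.5 MHz]: 23.9 MHz, 27.3 MHz, 36.7 MHz, 40.1 MHz.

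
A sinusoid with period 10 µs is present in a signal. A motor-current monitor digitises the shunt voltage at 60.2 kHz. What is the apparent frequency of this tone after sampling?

T = 10 µs → f = 1/T = 100 kHz.
100 kHz mod fs = 39.8 kHz.
39.8 kHz > fs/2 = 30.1 kHz, folds to fs − 39.8 kHz = 20.4 kHz.

20.4 kHz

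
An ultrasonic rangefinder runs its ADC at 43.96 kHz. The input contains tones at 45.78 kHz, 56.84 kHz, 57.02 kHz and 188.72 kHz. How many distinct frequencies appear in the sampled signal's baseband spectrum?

fs/2 = 21.98 kHz.
45.78 kHz mod fs = 1.82 kHz.
1.82 kHz ≤ fs/2 = 21.98 kHz, appears at 1.82 kHz.
56.84 kHz mod fs = 12.88 kHz.
12.88 kHz ≤ fs/2 = 21.98 kHz, appears at 12.88 kHz.
57.02 kHz mod fs = 13.06 kHz.
13.06 kHz ≤ fs/2 = 21.98 kHz, appears at 13.06 kHz.
188.72 kHz mod fs = 12.88 kHz.
12.88 kHz ≤ fs/2 = 21.98 kHz, appears at 12.88 kHz.
Distinct values: {1.82 kHz, 12.88 kHz, 13.06 kHz} → 3.

3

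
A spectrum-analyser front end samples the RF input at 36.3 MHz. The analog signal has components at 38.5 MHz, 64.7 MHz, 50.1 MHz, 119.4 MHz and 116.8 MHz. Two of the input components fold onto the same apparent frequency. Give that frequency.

7.9 MHz

fs/2 = 18.15 MHz.
38.5 MHz mod fs = 2.2 MHz.
2.2 MHz ≤ fs/2 = 18.15 MHz, appears at 2.2 MHz.
64.7 MHz mod fs = 28.4 MHz.
28.4 MHz > fs/2 = 18.15 MHz, folds to fs − 28.4 MHz = 7.9 MHz.
50.1 MHz mod fs = 13.8 MHz.
13.8 MHz ≤ fs/2 = 18.15 MHz, appears at 13.8 MHz.
119.4 MHz mod fs = 10.5 MHz.
10.5 MHz ≤ fs/2 = 18.15 MHz, appears at 10.5 MHz.
116.8 MHz mod fs = 7.9 MHz.
7.9 MHz ≤ fs/2 = 18.15 MHz, appears at 7.9 MHz.
64.7 MHz and 116.8 MHz both map to 7.9 MHz.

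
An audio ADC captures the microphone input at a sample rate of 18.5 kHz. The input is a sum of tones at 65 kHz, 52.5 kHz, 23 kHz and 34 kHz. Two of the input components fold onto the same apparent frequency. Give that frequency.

fs/2 = 9.25 kHz.
65 kHz mod fs = 9.5 kHz.
9.5 kHz > fs/2 = 9.25 kHz, folds to fs − 9.5 kHz = 9 kHz.
52.5 kHz mod fs = 15.5 kHz.
15.5 kHz > fs/2 = 9.25 kHz, folds to fs − 15.5 kHz = 3 kHz.
23 kHz mod fs = 4.5 kHz.
4.5 kHz ≤ fs/2 = 9.25 kHz, appears at 4.5 kHz.
34 kHz mod fs = 15.5 kHz.
15.5 kHz > fs/2 = 9.25 kHz, folds to fs − 15.5 kHz = 3 kHz.
34 kHz and 52.5 kHz both map to 3 kHz.

3 kHz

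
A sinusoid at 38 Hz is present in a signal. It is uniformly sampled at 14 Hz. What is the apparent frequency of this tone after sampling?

38 Hz mod fs = 10 Hz.
10 Hz > fs/2 = 7 Hz, folds to fs − 10 Hz = 4 Hz.

4 Hz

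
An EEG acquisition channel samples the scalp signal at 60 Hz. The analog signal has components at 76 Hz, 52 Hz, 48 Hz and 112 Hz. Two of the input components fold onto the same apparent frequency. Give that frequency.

8 Hz

fs/2 = 30 Hz.
76 Hz mod fs = 16 Hz.
16 Hz ≤ fs/2 = 30 Hz, appears at 16 Hz.
52 Hz > fs/2 = 30 Hz, folds to fs − 52 Hz = 8 Hz.
48 Hz > fs/2 = 30 Hz, folds to fs − 48 Hz = 12 Hz.
112 Hz mod fs = 52 Hz.
52 Hz > fs/2 = 30 Hz, folds to fs − 52 Hz = 8 Hz.
52 Hz and 112 Hz both map to 8 Hz.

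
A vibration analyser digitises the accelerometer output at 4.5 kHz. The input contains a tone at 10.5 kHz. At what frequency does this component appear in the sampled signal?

10.5 kHz mod fs = 1.5 kHz.
1.5 kHz ≤ fs/2 = 2.25 kHz, appears at 1.5 kHz.

1.5 kHz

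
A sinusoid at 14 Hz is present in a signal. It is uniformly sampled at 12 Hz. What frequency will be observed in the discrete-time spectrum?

2 Hz

14 Hz mod fs = 2 Hz.
2 Hz ≤ fs/2 = 6 Hz, appears at 2 Hz.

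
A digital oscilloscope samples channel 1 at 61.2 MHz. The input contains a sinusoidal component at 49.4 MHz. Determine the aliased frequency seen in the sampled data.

11.8 MHz

49.4 MHz > fs/2 = 30.6 MHz, folds to fs − 49.4 MHz = 11.8 MHz.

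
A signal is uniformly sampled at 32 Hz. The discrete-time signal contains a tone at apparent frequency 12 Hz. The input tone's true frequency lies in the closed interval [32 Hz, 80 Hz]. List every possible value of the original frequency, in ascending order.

Frequencies that alias to 12 Hz are k·fs ± 12 Hz for integer k ≥ 0.
k=0: 12 Hz.
k=1: 20 Hz, 44 Hz.
k=2: 52 Hz, 76 Hz.
k=3: 84 Hz, 108 Hz.
Within [32 Hz, 80 Hz]: 44 Hz, 52 Hz, 76 Hz.

44 Hz, 52 Hz, 76 Hz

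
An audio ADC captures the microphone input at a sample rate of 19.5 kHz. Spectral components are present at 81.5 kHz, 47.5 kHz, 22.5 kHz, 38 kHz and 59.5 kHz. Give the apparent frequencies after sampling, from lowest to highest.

fs/2 = 9.75 kHz.
81.5 kHz mod fs = 3.5 kHz.
3.5 kHz ≤ fs/2 = 9.75 kHz, appears at 3.5 kHz.
47.5 kHz mod fs = 8.5 kHz.
8.5 kHz ≤ fs/2 = 9.75 kHz, appears at 8.5 kHz.
22.5 kHz mod fs = 3 kHz.
3 kHz ≤ fs/2 = 9.75 kHz, appears at 3 kHz.
38 kHz mod fs = 18.5 kHz.
18.5 kHz > fs/2 = 9.75 kHz, folds to fs − 18.5 kHz = 1 kHz.
59.5 kHz mod fs = 1 kHz.
1 kHz ≤ fs/2 = 9.75 kHz, appears at 1 kHz.
Distinct values: {1 kHz, 3 kHz, 3.5 kHz, 8.5 kHz}.

1 kHz, 3 kHz, 3.5 kHz, 8.5 kHz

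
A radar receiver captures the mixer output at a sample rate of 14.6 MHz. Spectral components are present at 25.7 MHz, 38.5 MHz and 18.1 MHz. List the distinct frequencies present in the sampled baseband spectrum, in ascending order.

fs/2 = 7.3 MHz.
25.7 MHz mod fs = 11.1 MHz.
11.1 MHz > fs/2 = 7.3 MHz, folds to fs − 11.1 MHz = 3.5 MHz.
38.5 MHz mod fs = 9.3 MHz.
9.3 MHz > fs/2 = 7.3 MHz, folds to fs − 9.3 MHz = 5.3 MHz.
18.1 MHz mod fs = 3.5 MHz.
3.5 MHz ≤ fs/2 = 7.3 MHz, appears at 3.5 MHz.
Distinct values: {3.5 MHz, 5.3 MHz}.

3.5 MHz, 5.3 MHz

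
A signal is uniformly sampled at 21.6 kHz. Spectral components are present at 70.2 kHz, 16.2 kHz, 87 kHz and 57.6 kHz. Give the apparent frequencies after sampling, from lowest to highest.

0.6 kHz, 5.4 kHz, 7.2 kHz

fs/2 = 10.8 kHz.
70.2 kHz mod fs = 5.4 kHz.
5.4 kHz ≤ fs/2 = 10.8 kHz, appears at 5.4 kHz.
16.2 kHz > fs/2 = 10.8 kHz, folds to fs − 16.2 kHz = 5.4 kHz.
87 kHz mod fs = 0.6 kHz.
0.6 kHz ≤ fs/2 = 10.8 kHz, appears at 0.6 kHz.
57.6 kHz mod fs = 14.4 kHz.
14.4 kHz > fs/2 = 10.8 kHz, folds to fs − 14.4 kHz = 7.2 kHz.
Distinct values: {0.6 kHz, 5.4 kHz, 7.2 kHz}.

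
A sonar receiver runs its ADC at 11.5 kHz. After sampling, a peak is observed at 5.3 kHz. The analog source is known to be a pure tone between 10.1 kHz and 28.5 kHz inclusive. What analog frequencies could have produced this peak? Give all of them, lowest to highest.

Frequencies that alias to 5.3 kHz are k·fs ± 5.3 kHz for integer k ≥ 0.
k=0: 5.3 kHz.
k=1: 6.2 kHz, 16.8 kHz.
k=2: 17.7 kHz, 28.3 kHz.
k=3: 29.2 kHz, 39.8 kHz.
Within [10.1 kHz, 28.5 kHz]: 16.8 kHz, 17.7 kHz, 28.3 kHz.

16.8 kHz, 17.7 kHz, 28.3 kHz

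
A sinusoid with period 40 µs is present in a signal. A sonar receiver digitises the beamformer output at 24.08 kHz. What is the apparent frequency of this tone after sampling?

0.92 kHz

T = 40 µs → f = 1/T = 25 kHz.
25 kHz mod fs = 0.92 kHz.
0.92 kHz ≤ fs/2 = 12.04 kHz, appears at 0.92 kHz.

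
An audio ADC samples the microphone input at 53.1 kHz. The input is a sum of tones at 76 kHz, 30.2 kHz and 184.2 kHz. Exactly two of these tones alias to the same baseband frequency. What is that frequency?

fs/2 = 26.55 kHz.
76 kHz mod fs = 22.9 kHz.
22.9 kHz ≤ fs/2 = 26.55 kHz, appears at 22.9 kHz.
30.2 kHz > fs/2 = 26.55 kHz, folds to fs − 30.2 kHz = 22.9 kHz.
184.2 kHz mod fs = 24.9 kHz.
24.9 kHz ≤ fs/2 = 26.55 kHz, appears at 24.9 kHz.
30.2 kHz and 76 kHz both map to 22.9 kHz.

22.9 kHz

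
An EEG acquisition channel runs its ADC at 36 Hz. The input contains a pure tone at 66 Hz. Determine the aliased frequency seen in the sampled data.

6 Hz

66 Hz mod fs = 30 Hz.
30 Hz > fs/2 = 18 Hz, folds to fs − 30 Hz = 6 Hz.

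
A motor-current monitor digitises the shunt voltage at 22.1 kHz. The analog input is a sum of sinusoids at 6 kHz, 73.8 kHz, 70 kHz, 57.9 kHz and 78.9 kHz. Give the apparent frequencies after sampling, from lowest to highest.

fs/2 = 11.05 kHz.
6 kHz ≤ fs/2 = 11.05 kHz, passes unchanged.
73.8 kHz mod fs = 7.5 kHz.
7.5 kHz ≤ fs/2 = 11.05 kHz, appears at 7.5 kHz.
70 kHz mod fs = 3.7 kHz.
3.7 kHz ≤ fs/2 = 11.05 kHz, appears at 3.7 kHz.
57.9 kHz mod fs = 13.7 kHz.
13.7 kHz > fs/2 = 11.05 kHz, folds to fs − 13.7 kHz = 8.4 kHz.
78.9 kHz mod fs = 12.6 kHz.
12.6 kHz > fs/2 = 11.05 kHz, folds to fs − 12.6 kHz = 9.5 kHz.
Distinct values: {3.7 kHz, 6 kHz, 7.5 kHz, 8.4 kHz, 9.5 kHz}.

3.7 kHz, 6 kHz, 7.5 kHz, 8.4 kHz, 9.5 kHz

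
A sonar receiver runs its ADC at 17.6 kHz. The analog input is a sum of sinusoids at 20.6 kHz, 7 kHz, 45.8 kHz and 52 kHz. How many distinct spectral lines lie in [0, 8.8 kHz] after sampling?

fs/2 = 8.8 kHz.
20.6 kHz mod fs = 3 kHz.
3 kHz ≤ fs/2 = 8.8 kHz, appears at 3 kHz.
7 kHz ≤ fs/2 = 8.8 kHz, passes unchanged.
45.8 kHz mod fs = 10.6 kHz.
10.6 kHz > fs/2 = 8.8 kHz, folds to fs − 10.6 kHz = 7 kHz.
52 kHz mod fs = 16.8 kHz.
16.8 kHz > fs/2 = 8.8 kHz, folds to fs − 16.8 kHz = 0.8 kHz.
Distinct values: {0.8 kHz, 3 kHz, 7 kHz} → 3.

3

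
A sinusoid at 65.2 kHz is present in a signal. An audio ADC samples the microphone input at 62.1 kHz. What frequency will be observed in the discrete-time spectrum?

3.1 kHz

65.2 kHz mod fs = 3.1 kHz.
3.1 kHz ≤ fs/2 = 31.05 kHz, appears at 3.1 kHz.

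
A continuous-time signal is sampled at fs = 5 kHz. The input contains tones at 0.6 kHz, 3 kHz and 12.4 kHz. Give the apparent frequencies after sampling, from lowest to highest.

fs/2 = 2.5 kHz.
0.6 kHz ≤ fs/2 = 2.5 kHz, passes unchanged.
3 kHz > fs/2 = 2.5 kHz, folds to fs − 3 kHz = 2 kHz.
12.4 kHz mod fs = 2.4 kHz.
2.4 kHz ≤ fs/2 = 2.5 kHz, appears at 2.4 kHz.
Distinct values: {0.6 kHz, 2 kHz, 2.4 kHz}.

0.6 kHz, 2 kHz, 2.4 kHz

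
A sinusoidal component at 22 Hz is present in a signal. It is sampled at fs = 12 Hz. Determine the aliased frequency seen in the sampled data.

22 Hz mod fs = 10 Hz.
10 Hz > fs/2 = 6 Hz, folds to fs − 10 Hz = 2 Hz.

2 Hz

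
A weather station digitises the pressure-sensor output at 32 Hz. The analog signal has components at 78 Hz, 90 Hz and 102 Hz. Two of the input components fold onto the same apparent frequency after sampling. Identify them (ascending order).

fs/2 = 16 Hz.
78 Hz mod fs = 14 Hz.
14 Hz ≤ fs/2 = 16 Hz, appears at 14 Hz.
90 Hz mod fs = 26 Hz.
26 Hz > fs/2 = 16 Hz, folds to fs − 26 Hz = 6 Hz.
102 Hz mod fs = 6 Hz.
6 Hz ≤ fs/2 = 16 Hz, appears at 6 Hz.
90 Hz and 102 Hz both map to 6 Hz.

90 Hz, 102 Hz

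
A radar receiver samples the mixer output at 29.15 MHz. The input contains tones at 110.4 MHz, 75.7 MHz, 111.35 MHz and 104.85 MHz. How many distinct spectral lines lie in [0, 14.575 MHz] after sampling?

fs/2 = 14.575 MHz.
110.4 MHz mod fs = 22.95 MHz.
22.95 MHz > fs/2 = 14.575 MHz, folds to fs − 22.95 MHz = 6.2 MHz.
75.7 MHz mod fs = 17.4 MHz.
17.4 MHz > fs/2 = 14.575 MHz, folds to fs − 17.4 MHz = 11.75 MHz.
111.35 MHz mod fs = 23.9 MHz.
23.9 MHz > fs/2 = 14.575 MHz, folds to fs − 23.9 MHz = 5.25 MHz.
104.85 MHz mod fs = 17.4 MHz.
17.4 MHz > fs/2 = 14.575 MHz, folds to fs − 17.4 MHz = 11.75 MHz.
Distinct values: {5.25 MHz, 6.2 MHz, 11.75 MHz} → 3.

3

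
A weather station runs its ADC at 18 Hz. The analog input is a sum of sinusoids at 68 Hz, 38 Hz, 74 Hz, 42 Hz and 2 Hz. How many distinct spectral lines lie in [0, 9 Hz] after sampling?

3

fs/2 = 9 Hz.
68 Hz mod fs = 14 Hz.
14 Hz > fs/2 = 9 Hz, folds to fs − 14 Hz = 4 Hz.
38 Hz mod fs = 2 Hz.
2 Hz ≤ fs/2 = 9 Hz, appears at 2 Hz.
74 Hz mod fs = 2 Hz.
2 Hz ≤ fs/2 = 9 Hz, appears at 2 Hz.
42 Hz mod fs = 6 Hz.
6 Hz ≤ fs/2 = 9 Hz, appears at 6 Hz.
2 Hz ≤ fs/2 = 9 Hz, passes unchanged.
Distinct values: {2 Hz, 4 Hz, 6 Hz} → 3.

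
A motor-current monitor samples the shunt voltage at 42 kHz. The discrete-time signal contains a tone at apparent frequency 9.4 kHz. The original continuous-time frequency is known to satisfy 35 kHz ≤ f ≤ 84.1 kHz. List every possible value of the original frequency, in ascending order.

51.4 kHz, 74.6 kHz

Frequencies that alias to 9.4 kHz are k·fs ± 9.4 kHz for integer k ≥ 0.
k=0: 9.4 kHz.
k=1: 32.6 kHz, 51.4 kHz.
k=2: 74.6 kHz, 93.4 kHz.
k=3: 116.6 kHz, 135.4 kHz.
Within [35 kHz, 84.1 kHz]: 51.4 kHz, 74.6 kHz.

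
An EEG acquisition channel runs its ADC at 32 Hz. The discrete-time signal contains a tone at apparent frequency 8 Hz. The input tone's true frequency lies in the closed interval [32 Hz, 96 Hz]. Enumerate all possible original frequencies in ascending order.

40 Hz, 56 Hz, 72 Hz, 88 Hz

Frequencies that alias to 8 Hz are k·fs ± 8 Hz for integer k ≥ 0.
k=0: 8 Hz.
k=1: 24 Hz, 40 Hz.
k=2: 56 Hz, 72 Hz.
k=3: 88 Hz, 104 Hz.
k=4: 120 Hz, 136 Hz.
Within [32 Hz, 96 Hz]: 40 Hz, 56 Hz, 72 Hz, 88 Hz.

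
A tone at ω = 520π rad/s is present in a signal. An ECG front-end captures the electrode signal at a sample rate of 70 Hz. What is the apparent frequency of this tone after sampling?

20 Hz

ω = 520π rad/s → f = ω/(2π) = 260 Hz.
260 Hz mod fs = 50 Hz.
50 Hz > fs/2 = 35 Hz, folds to fs − 50 Hz = 20 Hz.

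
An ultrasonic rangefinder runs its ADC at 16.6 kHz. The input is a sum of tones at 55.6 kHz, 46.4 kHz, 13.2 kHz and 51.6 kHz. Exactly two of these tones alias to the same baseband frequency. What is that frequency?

3.4 kHz

fs/2 = 8.3 kHz.
55.6 kHz mod fs = 5.8 kHz.
5.8 kHz ≤ fs/2 = 8.3 kHz, appears at 5.8 kHz.
46.4 kHz mod fs = 13.2 kHz.
13.2 kHz > fs/2 = 8.3 kHz, folds to fs − 13.2 kHz = 3.4 kHz.
13.2 kHz > fs/2 = 8.3 kHz, folds to fs − 13.2 kHz = 3.4 kHz.
51.6 kHz mod fs = 1.8 kHz.
1.8 kHz ≤ fs/2 = 8.3 kHz, appears at 1.8 kHz.
13.2 kHz and 46.4 kHz both map to 3.4 kHz.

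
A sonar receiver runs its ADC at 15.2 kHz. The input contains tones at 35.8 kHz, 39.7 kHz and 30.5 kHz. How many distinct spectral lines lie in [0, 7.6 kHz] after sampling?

3

fs/2 = 7.6 kHz.
35.8 kHz mod fs = 5.4 kHz.
5.4 kHz ≤ fs/2 = 7.6 kHz, appears at 5.4 kHz.
39.7 kHz mod fs = 9.3 kHz.
9.3 kHz > fs/2 = 7.6 kHz, folds to fs − 9.3 kHz = 5.9 kHz.
30.5 kHz mod fs = 0.1 kHz.
0.1 kHz ≤ fs/2 = 7.6 kHz, appears at 0.1 kHz.
Distinct values: {0.1 kHz, 5.4 kHz, 5.9 kHz} → 3.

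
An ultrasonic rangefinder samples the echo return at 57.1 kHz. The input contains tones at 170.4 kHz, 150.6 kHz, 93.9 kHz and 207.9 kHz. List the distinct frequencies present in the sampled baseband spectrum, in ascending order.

0.9 kHz, 20.3 kHz, 20.5 kHz, 20.7 kHz

fs/2 = 28.55 kHz.
170.4 kHz mod fs = 56.2 kHz.
56.2 kHz > fs/2 = 28.55 kHz, folds to fs − 56.2 kHz = 0.9 kHz.
150.6 kHz mod fs = 36.4 kHz.
36.4 kHz > fs/2 = 28.55 kHz, folds to fs − 36.4 kHz = 20.7 kHz.
93.9 kHz mod fs = 36.8 kHz.
36.8 kHz > fs/2 = 28.55 kHz, folds to fs − 36.8 kHz = 20.3 kHz.
207.9 kHz mod fs = 36.6 kHz.
36.6 kHz > fs/2 = 28.55 kHz, folds to fs − 36.6 kHz = 20.5 kHz.
Distinct values: {0.9 kHz, 20.3 kHz, 20.5 kHz, 20.7 kHz}.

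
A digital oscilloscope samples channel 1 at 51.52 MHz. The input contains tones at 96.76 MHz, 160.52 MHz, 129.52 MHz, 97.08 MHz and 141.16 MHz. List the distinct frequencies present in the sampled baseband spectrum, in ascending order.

fs/2 = 25.76 MHz.
96.76 MHz mod fs = 45.24 MHz.
45.24 MHz > fs/2 = 25.76 MHz, folds to fs − 45.24 MHz = 6.28 MHz.
160.52 MHz mod fs = 5.96 MHz.
5.96 MHz ≤ fs/2 = 25.76 MHz, appears at 5.96 MHz.
129.52 MHz mod fs = 26.48 MHz.
26.48 MHz > fs/2 = 25.76 MHz, folds to fs − 26.48 MHz = 25.04 MHz.
97.08 MHz mod fs = 45.56 MHz.
45.56 MHz > fs/2 = 25.76 MHz, folds to fs − 45.56 MHz = 5.96 MHz.
141.16 MHz mod fs = 38.12 MHz.
38.12 MHz > fs/2 = 25.76 MHz, folds to fs − 38.12 MHz = 13.4 MHz.
Distinct values: {5.96 MHz, 6.28 MHz, 13.4 MHz, 25.04 MHz}.

5.96 MHz, 6.28 MHz, 13.4 MHz, 25.04 MHz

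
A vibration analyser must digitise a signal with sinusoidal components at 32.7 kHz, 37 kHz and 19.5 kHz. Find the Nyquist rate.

74 kHz

Highest-frequency component: 37 kHz.
Nyquist rate = 2 × 37 kHz = 74 kHz.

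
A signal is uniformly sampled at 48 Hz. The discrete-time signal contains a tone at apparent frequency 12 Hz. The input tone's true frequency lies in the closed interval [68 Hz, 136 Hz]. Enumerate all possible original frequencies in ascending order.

84 Hz, 108 Hz, 132 Hz

Frequencies that alias to 12 Hz are k·fs ± 12 Hz for integer k ≥ 0.
k=0: 12 Hz.
k=1: 36 Hz, 60 Hz.
k=2: 84 Hz, 108 Hz.
k=3: 132 Hz, 156 Hz.
k=4: 180 Hz, 204 Hz.
Within [68 Hz, 136 Hz]: 84 Hz, 108 Hz, 132 Hz.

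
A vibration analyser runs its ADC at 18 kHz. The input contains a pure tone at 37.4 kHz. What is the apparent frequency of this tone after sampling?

37.4 kHz mod fs = 1.4 kHz.
1.4 kHz ≤ fs/2 = 9 kHz, appears at 1.4 kHz.

1.4 kHz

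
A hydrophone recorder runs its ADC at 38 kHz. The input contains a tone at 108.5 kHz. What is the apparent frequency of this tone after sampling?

108.5 kHz mod fs = 32.5 kHz.
32.5 kHz > fs/2 = 19 kHz, folds to fs − 32.5 kHz = 5.5 kHz.

5.5 kHz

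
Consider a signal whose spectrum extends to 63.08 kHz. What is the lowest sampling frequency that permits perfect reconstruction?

Nyquist rate = 2 × 63.08 kHz = 126.16 kHz.

126.16 kHz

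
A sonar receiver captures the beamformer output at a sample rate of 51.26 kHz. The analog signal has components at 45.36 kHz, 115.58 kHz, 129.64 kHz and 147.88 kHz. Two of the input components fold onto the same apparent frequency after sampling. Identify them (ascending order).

fs/2 = 25.63 kHz.
45.36 kHz > fs/2 = 25.63 kHz, folds to fs − 45.36 kHz = 5.9 kHz.
115.58 kHz mod fs = 13.06 kHz.
13.06 kHz ≤ fs/2 = 25.63 kHz, appears at 13.06 kHz.
129.64 kHz mod fs = 27.12 kHz.
27.12 kHz > fs/2 = 25.63 kHz, folds to fs − 27.12 kHz = 24.14 kHz.
147.88 kHz mod fs = 45.36 kHz.
45.36 kHz > fs/2 = 25.63 kHz, folds to fs − 45.36 kHz = 5.9 kHz.
45.36 kHz and 147.88 kHz both map to 5.9 kHz.

45.36 kHz, 147.88 kHz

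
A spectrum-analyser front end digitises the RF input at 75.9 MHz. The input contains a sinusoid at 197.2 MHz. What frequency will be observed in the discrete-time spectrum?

197.2 MHz mod fs = 45.4 MHz.
45.4 MHz > fs/2 = 37.95 MHz, folds to fs − 45.4 MHz = 30.5 MHz.

30.5 MHz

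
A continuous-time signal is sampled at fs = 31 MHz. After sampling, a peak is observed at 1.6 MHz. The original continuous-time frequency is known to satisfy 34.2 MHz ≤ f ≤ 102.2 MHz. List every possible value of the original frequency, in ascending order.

60.4 MHz, 63.6 MHz, 91.4 MHz, 94.6 MHz

Frequencies that alias to 1.6 MHz are k·fs ± 1.6 MHz for integer k ≥ 0.
k=0: 1.6 MHz.
k=1: 29.4 MHz, 32.6 MHz.
k=2: 60.4 MHz, 63.6 MHz.
k=3: 91.4 MHz, 94.6 MHz.
k=4: 122.4 MHz, 125.6 MHz.
Within [34.2 MHz, 102.2 MHz]: 60.4 MHz, 63.6 MHz, 91.4 MHz, 94.6 MHz.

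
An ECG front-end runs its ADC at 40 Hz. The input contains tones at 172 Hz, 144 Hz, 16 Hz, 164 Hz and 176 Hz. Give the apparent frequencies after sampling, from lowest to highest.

4 Hz, 12 Hz, 16 Hz

fs/2 = 20 Hz.
172 Hz mod fs = 12 Hz.
12 Hz ≤ fs/2 = 20 Hz, appears at 12 Hz.
144 Hz mod fs = 24 Hz.
24 Hz > fs/2 = 20 Hz, folds to fs − 24 Hz = 16 Hz.
16 Hz ≤ fs/2 = 20 Hz, passes unchanged.
164 Hz mod fs = 4 Hz.
4 Hz ≤ fs/2 = 20 Hz, appears at 4 Hz.
176 Hz mod fs = 16 Hz.
16 Hz ≤ fs/2 = 20 Hz, appears at 16 Hz.
Distinct values: {4 Hz, 12 Hz, 16 Hz}.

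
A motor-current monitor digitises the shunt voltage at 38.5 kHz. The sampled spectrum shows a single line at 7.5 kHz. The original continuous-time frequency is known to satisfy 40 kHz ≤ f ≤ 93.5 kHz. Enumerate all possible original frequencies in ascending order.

Frequencies that alias to 7.5 kHz are k·fs ± 7.5 kHz for integer k ≥ 0.
k=0: 7.5 kHz.
k=1: 31 kHz, 46 kHz.
k=2: 69.5 kHz, 84.5 kHz.
k=3: 108 kHz, 123 kHz.
Within [40 kHz, 93.5 kHz]: 46 kHz, 69.5 kHz, 84.5 kHz.

46 kHz, 69.5 kHz, 84.5 kHz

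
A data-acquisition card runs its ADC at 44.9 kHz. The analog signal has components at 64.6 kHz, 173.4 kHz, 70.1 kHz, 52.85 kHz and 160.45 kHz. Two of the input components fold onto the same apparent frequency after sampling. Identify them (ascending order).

fs/2 = 22.45 kHz.
64.6 kHz mod fs = 19.7 kHz.
19.7 kHz ≤ fs/2 = 22.45 kHz, appears at 19.7 kHz.
173.4 kHz mod fs = 38.7 kHz.
38.7 kHz > fs/2 = 22.45 kHz, folds to fs − 38.7 kHz = 6.2 kHz.
70.1 kHz mod fs = 25.2 kHz.
25.2 kHz > fs/2 = 22.45 kHz, folds to fs − 25.2 kHz = 19.7 kHz.
52.85 kHz mod fs = 7.95 kHz.
7.95 kHz ≤ fs/2 = 22.45 kHz, appears at 7.95 kHz.
160.45 kHz mod fs = 25.75 kHz.
25.75 kHz > fs/2 = 22.45 kHz, folds to fs − 25.75 kHz = 19.15 kHz.
64.6 kHz and 70.1 kHz both map to 19.7 kHz.

64.6 kHz, 70.1 kHz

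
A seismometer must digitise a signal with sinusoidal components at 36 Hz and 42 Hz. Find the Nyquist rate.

84 Hz

Highest-frequency component: 42 Hz.
Nyquist rate = 2 × 42 Hz = 84 Hz.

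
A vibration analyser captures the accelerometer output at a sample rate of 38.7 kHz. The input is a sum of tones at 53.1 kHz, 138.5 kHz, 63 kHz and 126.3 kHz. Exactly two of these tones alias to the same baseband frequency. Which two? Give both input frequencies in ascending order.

53.1 kHz, 63 kHz

fs/2 = 19.35 kHz.
53.1 kHz mod fs = 14.4 kHz.
14.4 kHz ≤ fs/2 = 19.35 kHz, appears at 14.4 kHz.
138.5 kHz mod fs = 22.4 kHz.
22.4 kHz > fs/2 = 19.35 kHz, folds to fs − 22.4 kHz = 16.3 kHz.
63 kHz mod fs = 24.3 kHz.
24.3 kHz > fs/2 = 19.35 kHz, folds to fs − 24.3 kHz = 14.4 kHz.
126.3 kHz mod fs = 10.2 kHz.
10.2 kHz ≤ fs/2 = 19.35 kHz, appears at 10.2 kHz.
53.1 kHz and 63 kHz both map to 14.4 kHz.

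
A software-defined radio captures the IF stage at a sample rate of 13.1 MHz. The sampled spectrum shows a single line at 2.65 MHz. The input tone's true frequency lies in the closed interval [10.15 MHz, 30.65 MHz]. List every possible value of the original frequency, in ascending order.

10.45 MHz, 15.75 MHz, 23.55 MHz, 28.85 MHz

Frequencies that alias to 2.65 MHz are k·fs ± 2.65 MHz for integer k ≥ 0.
k=0: 2.65 MHz.
k=1: 10.45 MHz, 15.75 MHz.
k=2: 23.55 MHz, 28.85 MHz.
k=3: 36.65 MHz, 41.95 MHz.
Within [10.15 MHz, 30.65 MHz]: 10.45 MHz, 15.75 MHz, 23.55 MHz, 28.85 MHz.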